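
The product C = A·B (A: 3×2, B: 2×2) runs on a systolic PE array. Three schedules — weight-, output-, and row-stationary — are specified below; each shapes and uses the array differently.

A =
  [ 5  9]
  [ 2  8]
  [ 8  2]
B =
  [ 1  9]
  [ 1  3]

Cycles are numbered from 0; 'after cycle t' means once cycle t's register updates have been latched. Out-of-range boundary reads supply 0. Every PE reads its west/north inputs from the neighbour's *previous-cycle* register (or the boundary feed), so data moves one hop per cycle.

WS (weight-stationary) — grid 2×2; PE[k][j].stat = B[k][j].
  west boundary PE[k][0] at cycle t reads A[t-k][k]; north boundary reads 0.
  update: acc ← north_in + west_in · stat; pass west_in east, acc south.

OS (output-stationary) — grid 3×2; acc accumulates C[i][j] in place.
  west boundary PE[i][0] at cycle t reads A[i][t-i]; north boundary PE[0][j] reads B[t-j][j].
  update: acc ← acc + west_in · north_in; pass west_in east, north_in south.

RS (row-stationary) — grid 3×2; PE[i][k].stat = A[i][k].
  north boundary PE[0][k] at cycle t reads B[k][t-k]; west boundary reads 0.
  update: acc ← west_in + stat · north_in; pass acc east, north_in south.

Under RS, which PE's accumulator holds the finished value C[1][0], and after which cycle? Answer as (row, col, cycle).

(row, col, cycle) = (1, 1, 2)

RS — PE[1][1] is where C[1][0] collects:
  step 0 · PE1,1: acc=0; fwd→0 fwd↓0
  step 1 · PE1,1: acc=0; fwd→0 fwd↓0
  step 2 · PE1,1: acc=10; fwd→10 fwd↓1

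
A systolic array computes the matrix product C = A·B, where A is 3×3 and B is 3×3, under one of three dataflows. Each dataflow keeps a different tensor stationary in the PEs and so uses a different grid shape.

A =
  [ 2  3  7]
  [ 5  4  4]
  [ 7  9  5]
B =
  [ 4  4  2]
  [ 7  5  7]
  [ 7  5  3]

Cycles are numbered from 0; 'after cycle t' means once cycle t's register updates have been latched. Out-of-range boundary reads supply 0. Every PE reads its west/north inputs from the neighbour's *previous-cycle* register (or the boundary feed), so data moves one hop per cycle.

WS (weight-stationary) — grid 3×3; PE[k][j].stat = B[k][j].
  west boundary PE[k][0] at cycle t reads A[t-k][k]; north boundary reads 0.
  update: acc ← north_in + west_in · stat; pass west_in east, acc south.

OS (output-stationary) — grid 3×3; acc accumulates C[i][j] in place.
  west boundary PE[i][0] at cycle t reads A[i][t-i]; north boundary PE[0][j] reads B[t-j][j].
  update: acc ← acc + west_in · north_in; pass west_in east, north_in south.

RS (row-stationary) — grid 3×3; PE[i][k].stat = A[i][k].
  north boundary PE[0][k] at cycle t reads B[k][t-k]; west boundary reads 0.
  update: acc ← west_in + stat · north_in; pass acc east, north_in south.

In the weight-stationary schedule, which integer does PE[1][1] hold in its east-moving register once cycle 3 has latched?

WS 3×3: PE[1][1] cycle-by-cycle (with neighbour feeds):
  step 0 · PE0,1: acc=0; fwd→0 fwd↓0
  step 0 · PE1,0: acc=0; fwd→0 fwd↓0
  step 0 · PE1,1: acc=0; fwd→0 fwd↓0
  step 1 · PE0,1: acc=8; fwd→2 fwd↓8
  step 1 · PE1,0: acc=29; fwd→3 fwd↓29
  step 1 · PE1,1: acc=0; fwd→0 fwd↓0
  step 2 · PE0,1: acc=20; fwd→5 fwd↓20
  step 2 · PE1,0: acc=48; fwd→4 fwd↓48
  step 2 · PE1,1: acc=23; fwd→3 fwd↓23
  step 3 · PE0,1: acc=28; fwd→7 fwd↓28
  step 3 · PE1,0: acc=91; fwd→9 fwd↓91
  step 3 · PE1,1: acc=40; fwd→4 fwd↓40

register = 4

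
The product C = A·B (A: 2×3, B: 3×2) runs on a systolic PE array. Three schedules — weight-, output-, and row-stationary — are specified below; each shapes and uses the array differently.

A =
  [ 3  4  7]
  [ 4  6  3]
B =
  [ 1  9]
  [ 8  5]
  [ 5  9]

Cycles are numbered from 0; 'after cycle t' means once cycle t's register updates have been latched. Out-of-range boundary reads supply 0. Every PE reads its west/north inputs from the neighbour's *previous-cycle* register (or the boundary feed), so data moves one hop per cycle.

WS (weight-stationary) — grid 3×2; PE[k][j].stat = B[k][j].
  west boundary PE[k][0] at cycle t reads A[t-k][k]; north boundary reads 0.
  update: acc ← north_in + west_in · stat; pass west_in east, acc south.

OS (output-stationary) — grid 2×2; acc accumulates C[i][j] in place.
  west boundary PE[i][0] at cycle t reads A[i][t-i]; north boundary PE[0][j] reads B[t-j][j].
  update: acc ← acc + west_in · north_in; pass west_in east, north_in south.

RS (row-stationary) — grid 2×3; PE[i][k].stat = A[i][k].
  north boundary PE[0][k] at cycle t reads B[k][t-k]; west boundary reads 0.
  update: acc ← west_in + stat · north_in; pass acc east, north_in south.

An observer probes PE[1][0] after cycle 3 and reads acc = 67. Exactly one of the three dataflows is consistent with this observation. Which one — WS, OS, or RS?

dataflow = OS

WS [3×2] PE[1][0] across cycles:
  [0] (1,0) acc=0 (h:0 v:0)
  [1] (1,0) acc=35 (h:4 v:35)
  [2] (1,0) acc=52 (h:6 v:52)
  [3] (1,0) acc=0 (h:0 v:0)
OS [2×2] PE[1][0] across cycles:
  [0] (1,0) acc=0 (h:0 v:0)
  [1] (1,0) acc=4 (h:4 v:1)
  [2] (1,0) acc=52 (h:6 v:8)
  [3] (1,0) acc=67 (h:3 v:5)
RS [2×3] PE[1][0] across cycles:
  [0] (1,0) acc=0 (h:0 v:0)
  [1] (1,0) acc=4 (h:4 v:1)
  [2] (1,0) acc=36 (h:36 v:9)
  [3] (1,0) acc=0 (h:0 v:0)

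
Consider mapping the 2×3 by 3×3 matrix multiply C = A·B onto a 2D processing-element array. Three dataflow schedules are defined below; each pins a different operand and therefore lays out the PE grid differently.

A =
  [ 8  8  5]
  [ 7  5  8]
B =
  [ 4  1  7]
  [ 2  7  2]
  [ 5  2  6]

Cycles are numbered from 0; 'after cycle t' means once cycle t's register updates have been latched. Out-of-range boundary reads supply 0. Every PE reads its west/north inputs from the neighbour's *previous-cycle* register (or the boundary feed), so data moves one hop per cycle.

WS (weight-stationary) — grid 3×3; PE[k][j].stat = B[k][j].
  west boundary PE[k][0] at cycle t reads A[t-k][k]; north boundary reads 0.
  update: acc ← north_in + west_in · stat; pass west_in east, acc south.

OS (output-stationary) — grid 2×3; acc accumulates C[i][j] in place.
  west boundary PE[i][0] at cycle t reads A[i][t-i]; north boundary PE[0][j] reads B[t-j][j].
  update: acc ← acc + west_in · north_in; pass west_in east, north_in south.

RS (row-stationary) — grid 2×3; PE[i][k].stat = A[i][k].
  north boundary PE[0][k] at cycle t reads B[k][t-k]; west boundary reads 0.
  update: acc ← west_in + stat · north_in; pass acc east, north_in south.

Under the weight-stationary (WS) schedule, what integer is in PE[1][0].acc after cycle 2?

PE[1][0].acc = 38

WS (3×3). Following PE[1][0] plus its west/north inputs:
  c0 r0c0: 32 / 8 / 32
  c0 r1c0: 0 / 0 / 0
  c1 r0c0: 28 / 7 / 28
  c1 r1c0: 48 / 8 / 48
  c2 r0c0: 0 / 0 / 0
  c2 r1c0: 38 / 5 / 38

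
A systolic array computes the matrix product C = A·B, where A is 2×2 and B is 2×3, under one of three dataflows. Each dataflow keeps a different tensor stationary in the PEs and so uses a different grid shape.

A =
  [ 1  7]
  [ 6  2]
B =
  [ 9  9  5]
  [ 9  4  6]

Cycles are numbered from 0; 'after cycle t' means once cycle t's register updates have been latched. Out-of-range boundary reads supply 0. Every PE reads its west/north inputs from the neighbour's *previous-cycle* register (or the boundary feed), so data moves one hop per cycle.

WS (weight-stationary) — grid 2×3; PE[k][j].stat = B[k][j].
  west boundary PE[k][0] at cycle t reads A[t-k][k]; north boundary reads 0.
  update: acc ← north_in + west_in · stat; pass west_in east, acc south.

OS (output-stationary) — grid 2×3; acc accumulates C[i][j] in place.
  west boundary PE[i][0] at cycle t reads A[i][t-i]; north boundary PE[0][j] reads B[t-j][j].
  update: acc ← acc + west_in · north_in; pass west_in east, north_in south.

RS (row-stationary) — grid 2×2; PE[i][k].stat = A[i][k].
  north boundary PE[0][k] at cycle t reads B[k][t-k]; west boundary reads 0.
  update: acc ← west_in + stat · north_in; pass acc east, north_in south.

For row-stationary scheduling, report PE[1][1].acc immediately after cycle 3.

PE[1][1].acc = 62

RS on a 2×2 grid — tracing PE[1][1] and its feeders:
  0: (0,1).acc=0  regs=<0,0>
  0: (1,0).acc=0  regs=<0,0>
  0: (1,1).acc=0  regs=<0,0>
  1: (0,1).acc=72  regs=<72,9>
  1: (1,0).acc=54  regs=<54,9>
  1: (1,1).acc=0  regs=<0,0>
  2: (0,1).acc=37  regs=<37,4>
  2: (1,0).acc=54  regs=<54,9>
  2: (1,1).acc=72  regs=<72,9>
  3: (0,1).acc=47  regs=<47,6>
  3: (1,0).acc=30  regs=<30,5>
  3: (1,1).acc=62  regs=<62,4>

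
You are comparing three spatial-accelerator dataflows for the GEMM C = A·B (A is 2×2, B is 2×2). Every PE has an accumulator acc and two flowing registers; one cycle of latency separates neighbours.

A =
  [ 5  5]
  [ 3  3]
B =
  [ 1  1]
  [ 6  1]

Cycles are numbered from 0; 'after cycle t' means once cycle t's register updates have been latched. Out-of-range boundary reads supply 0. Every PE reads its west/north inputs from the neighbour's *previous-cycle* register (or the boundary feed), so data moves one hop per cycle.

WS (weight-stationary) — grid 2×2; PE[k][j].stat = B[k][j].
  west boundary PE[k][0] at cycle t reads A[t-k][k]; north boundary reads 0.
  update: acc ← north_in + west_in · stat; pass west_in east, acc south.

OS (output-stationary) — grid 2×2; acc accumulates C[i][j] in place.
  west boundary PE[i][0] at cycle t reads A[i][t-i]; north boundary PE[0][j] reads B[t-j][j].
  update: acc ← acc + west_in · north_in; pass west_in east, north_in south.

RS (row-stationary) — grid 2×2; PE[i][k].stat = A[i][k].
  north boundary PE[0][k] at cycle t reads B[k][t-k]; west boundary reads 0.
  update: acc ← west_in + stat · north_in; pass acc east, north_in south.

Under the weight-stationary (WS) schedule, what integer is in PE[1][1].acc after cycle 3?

Tracing WS — 2×2 array, target PE[1][1]:
  [0] (0,1) acc=0 (h:0 v:0)
  [0] (1,0) acc=0 (h:0 v:0)
  [0] (1,1) acc=0 (h:0 v:0)
  [1] (0,1) acc=5 (h:5 v:5)
  [1] (1,0) acc=35 (h:5 v:35)
  [1] (1,1) acc=0 (h:0 v:0)
  [2] (0,1) acc=3 (h:3 v:3)
  [2] (1,0) acc=21 (h:3 v:21)
  [2] (1,1) acc=10 (h:5 v:10)
  [3] (0,1) acc=0 (h:0 v:0)
  [3] (1,0) acc=0 (h:0 v:0)
  [3] (1,1) acc=6 (h:3 v:6)

PE[1][1].acc = 6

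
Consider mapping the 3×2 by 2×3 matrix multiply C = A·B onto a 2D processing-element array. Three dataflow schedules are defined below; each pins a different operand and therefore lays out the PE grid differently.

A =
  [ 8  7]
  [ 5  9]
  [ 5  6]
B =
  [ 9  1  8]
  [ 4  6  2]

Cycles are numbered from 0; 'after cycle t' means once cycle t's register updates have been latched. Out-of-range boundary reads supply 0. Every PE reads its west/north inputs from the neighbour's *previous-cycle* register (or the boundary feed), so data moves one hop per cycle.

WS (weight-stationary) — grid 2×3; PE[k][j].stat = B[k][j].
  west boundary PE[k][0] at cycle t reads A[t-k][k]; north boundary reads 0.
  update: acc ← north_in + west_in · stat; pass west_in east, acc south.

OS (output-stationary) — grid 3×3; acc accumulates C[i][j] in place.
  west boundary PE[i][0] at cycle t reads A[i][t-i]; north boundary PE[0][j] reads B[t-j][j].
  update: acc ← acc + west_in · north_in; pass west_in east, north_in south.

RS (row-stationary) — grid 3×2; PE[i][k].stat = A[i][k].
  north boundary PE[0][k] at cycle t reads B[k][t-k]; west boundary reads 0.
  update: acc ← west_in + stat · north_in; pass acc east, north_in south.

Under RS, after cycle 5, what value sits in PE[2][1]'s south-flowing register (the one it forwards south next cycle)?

register = 2

RS on a 3×2 grid — tracing PE[2][1] and its feeders:
  t=0 PE[1][1]: acc=0 h=0 v=0
  t=0 PE[2][0]: acc=0 h=0 v=0
  t=0 PE[2][1]: acc=0 h=0 v=0
  t=1 PE[1][1]: acc=0 h=0 v=0
  t=1 PE[2][0]: acc=0 h=0 v=0
  t=1 PE[2][1]: acc=0 h=0 v=0
  t=2 PE[1][1]: acc=81 h=81 v=4
  t=2 PE[2][0]: acc=45 h=45 v=9
  t=2 PE[2][1]: acc=0 h=0 v=0
  t=3 PE[1][1]: acc=59 h=59 v=6
  t=3 PE[2][0]: acc=5 h=5 v=1
  t=3 PE[2][1]: acc=69 h=69 v=4
  t=4 PE[1][1]: acc=58 h=58 v=2
  t=4 PE[2][0]: acc=40 h=40 v=8
  t=4 PE[2][1]: acc=41 h=41 v=6
  t=5 PE[1][1]: acc=0 h=0 v=0
  t=5 PE[2][0]: acc=0 h=0 v=0
  t=5 PE[2][1]: acc=52 h=52 v=2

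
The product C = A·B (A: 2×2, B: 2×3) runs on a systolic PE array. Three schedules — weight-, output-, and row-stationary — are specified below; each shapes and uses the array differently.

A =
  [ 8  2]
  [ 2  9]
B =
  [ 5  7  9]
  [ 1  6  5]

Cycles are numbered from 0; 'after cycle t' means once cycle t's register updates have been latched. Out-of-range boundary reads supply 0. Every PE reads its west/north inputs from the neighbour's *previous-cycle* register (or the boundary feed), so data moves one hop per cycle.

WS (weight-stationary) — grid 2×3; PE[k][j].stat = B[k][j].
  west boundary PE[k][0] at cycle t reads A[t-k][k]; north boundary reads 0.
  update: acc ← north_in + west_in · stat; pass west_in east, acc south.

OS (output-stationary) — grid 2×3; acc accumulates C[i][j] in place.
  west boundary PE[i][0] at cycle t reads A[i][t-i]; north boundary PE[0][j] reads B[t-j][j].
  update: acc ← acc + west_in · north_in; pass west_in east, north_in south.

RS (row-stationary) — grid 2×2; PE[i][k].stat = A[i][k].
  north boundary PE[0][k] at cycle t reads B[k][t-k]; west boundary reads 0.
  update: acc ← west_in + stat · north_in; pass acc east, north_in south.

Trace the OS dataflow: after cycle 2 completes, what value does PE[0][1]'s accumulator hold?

Tracing OS — 2×3 array, target PE[0][1]:
  @0  [0,0]  acc 40  |  →8  ↓5
  @0  [0,1]  acc 0  |  →0  ↓0
  @1  [0,0]  acc 42  |  →2  ↓1
  @1  [0,1]  acc 56  |  →8  ↓7
  @2  [0,0]  acc 42  |  →0  ↓0
  @2  [0,1]  acc 68  |  →2  ↓6

PE[0][1].acc = 68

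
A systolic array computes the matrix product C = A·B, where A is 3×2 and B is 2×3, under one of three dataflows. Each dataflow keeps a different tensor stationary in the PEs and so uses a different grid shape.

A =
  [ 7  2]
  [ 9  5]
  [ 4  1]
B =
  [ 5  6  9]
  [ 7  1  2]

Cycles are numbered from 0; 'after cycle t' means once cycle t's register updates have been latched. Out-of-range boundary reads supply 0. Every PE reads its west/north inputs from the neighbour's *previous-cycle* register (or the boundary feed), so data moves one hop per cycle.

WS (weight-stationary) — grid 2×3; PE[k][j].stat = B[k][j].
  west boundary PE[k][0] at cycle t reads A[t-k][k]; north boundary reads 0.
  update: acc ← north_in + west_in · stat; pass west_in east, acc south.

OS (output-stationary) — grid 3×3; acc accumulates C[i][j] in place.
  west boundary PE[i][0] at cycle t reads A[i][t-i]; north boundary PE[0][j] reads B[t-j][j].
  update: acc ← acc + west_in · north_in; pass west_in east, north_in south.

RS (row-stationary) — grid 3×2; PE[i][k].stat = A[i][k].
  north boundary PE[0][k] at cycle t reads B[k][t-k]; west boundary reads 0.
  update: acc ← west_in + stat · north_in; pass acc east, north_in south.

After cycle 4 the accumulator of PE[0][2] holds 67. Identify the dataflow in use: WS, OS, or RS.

WS (2×3 grid), PE[0][2]:
  0: (0,2).acc=0  regs=<0,0>
  1: (0,2).acc=0  regs=<0,0>
  2: (0,2).acc=63  regs=<7,63>
  3: (0,2).acc=81  regs=<9,81>
  4: (0,2).acc=36  regs=<4,36>
OS (3×3 grid), PE[0][2]:
  0: (0,2).acc=0  regs=<0,0>
  1: (0,2).acc=0  regs=<0,0>
  2: (0,2).acc=63  regs=<7,9>
  3: (0,2).acc=67  regs=<2,2>
  4: (0,2).acc=67  regs=<0,0>
RS: PE[0][2] is outside its 3×2 grid.

dataflow = OS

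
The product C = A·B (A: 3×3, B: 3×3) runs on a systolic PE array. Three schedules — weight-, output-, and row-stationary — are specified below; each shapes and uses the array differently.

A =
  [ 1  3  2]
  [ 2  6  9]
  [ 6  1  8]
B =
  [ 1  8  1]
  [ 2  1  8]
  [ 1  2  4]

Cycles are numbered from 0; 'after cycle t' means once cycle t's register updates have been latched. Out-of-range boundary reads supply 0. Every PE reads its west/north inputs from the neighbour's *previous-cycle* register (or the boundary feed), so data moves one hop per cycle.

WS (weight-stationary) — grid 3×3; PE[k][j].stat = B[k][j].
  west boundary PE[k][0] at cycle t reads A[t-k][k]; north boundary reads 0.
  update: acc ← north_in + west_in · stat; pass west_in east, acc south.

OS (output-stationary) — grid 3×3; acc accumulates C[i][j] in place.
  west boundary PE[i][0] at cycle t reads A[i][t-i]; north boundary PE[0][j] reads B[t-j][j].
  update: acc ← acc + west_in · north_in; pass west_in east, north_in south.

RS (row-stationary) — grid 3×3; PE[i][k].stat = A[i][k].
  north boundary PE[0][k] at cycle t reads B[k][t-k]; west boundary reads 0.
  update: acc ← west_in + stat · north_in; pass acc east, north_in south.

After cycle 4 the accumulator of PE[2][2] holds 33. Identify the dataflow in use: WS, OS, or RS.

dataflow = WS

WS (3×3 grid), PE[2][2]:
  t=0 PE[2][2]: acc=0 h=0 v=0
  t=1 PE[2][2]: acc=0 h=0 v=0
  t=2 PE[2][2]: acc=0 h=0 v=0
  t=3 PE[2][2]: acc=0 h=0 v=0
  t=4 PE[2][2]: acc=33 h=2 v=33
OS (3×3 grid), PE[2][2]:
  t=0 PE[2][2]: acc=0 h=0 v=0
  t=1 PE[2][2]: acc=0 h=0 v=0
  t=2 PE[2][2]: acc=0 h=0 v=0
  t=3 PE[2][2]: acc=0 h=0 v=0
  t=4 PE[2][2]: acc=6 h=6 v=1
RS (3×3 grid), PE[2][2]:
  t=0 PE[2][2]: acc=0 h=0 v=0
  t=1 PE[2][2]: acc=0 h=0 v=0
  t=2 PE[2][2]: acc=0 h=0 v=0
  t=3 PE[2][2]: acc=0 h=0 v=0
  t=4 PE[2][2]: acc=16 h=16 v=1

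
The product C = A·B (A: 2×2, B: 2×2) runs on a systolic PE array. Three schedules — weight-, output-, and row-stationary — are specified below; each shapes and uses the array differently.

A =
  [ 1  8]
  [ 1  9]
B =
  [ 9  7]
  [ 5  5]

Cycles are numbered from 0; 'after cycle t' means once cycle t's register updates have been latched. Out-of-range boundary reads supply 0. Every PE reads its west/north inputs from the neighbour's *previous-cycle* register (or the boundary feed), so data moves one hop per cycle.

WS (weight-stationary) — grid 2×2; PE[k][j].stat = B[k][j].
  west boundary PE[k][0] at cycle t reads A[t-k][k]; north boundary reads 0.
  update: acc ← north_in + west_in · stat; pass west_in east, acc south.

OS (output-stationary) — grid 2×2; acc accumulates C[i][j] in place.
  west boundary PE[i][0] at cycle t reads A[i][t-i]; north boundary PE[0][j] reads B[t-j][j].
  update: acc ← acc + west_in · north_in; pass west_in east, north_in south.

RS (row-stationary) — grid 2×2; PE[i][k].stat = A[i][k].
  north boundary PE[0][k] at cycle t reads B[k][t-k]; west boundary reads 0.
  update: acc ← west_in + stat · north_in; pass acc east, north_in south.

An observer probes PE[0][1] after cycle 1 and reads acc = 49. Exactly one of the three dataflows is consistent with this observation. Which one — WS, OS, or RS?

dataflow = RS

Under WS (2×2), PE[0][1]:
  c0 r0c1: 0 / 0 / 0
  c1 r0c1: 7 / 1 / 7
Under OS (2×2), PE[0][1]:
  c0 r0c1: 0 / 0 / 0
  c1 r0c1: 7 / 1 / 7
Under RS (2×2), PE[0][1]:
  c0 r0c1: 0 / 0 / 0
  c1 r0c1: 49 / 49 / 5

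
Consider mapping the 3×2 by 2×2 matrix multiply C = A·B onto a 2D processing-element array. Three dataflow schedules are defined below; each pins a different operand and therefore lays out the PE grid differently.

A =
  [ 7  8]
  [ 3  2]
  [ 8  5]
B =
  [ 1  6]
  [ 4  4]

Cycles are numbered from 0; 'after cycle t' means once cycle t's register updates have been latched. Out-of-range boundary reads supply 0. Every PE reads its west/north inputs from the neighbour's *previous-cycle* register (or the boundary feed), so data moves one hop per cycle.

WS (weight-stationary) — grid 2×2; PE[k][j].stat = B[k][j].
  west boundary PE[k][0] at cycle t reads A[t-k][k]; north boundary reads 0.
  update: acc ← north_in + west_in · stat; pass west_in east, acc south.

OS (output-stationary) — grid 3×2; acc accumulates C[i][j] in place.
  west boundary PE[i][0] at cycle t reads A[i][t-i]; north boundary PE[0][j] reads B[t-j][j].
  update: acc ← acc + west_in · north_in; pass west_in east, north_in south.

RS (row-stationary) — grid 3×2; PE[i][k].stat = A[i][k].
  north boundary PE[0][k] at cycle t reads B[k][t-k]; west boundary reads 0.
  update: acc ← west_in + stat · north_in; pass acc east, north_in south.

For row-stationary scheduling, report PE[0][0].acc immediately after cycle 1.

PE[0][0].acc = 42

RS (3×2). Following PE[0][0] plus its west/north inputs:
  0: (0,0).acc=7  regs=<7,1>
  1: (0,0).acc=42  regs=<42,6>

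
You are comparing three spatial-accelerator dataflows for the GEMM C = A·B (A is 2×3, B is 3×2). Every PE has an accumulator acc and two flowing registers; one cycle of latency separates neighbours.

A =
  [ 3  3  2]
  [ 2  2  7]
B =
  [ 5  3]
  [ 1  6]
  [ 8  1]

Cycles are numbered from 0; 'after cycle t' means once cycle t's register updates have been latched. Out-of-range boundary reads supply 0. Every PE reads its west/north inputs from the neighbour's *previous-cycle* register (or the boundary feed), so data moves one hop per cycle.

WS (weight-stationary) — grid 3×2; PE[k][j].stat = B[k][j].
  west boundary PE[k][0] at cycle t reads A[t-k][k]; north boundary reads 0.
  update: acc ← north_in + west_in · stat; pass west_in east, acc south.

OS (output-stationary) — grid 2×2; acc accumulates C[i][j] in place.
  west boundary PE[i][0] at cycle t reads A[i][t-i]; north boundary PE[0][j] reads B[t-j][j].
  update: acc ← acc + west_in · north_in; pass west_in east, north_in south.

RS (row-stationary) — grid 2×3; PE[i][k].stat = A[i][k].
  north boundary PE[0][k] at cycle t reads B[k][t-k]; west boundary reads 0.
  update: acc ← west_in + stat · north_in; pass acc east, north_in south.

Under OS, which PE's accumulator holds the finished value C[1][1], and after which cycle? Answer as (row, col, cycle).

OS: C[1][1] accumulates in PE[1][1]:
  step 0 · PE1,1: acc=0; fwd→0 fwd↓0
  step 1 · PE1,1: acc=0; fwd→0 fwd↓0
  step 2 · PE1,1: acc=6; fwd→2 fwd↓3
  step 3 · PE1,1: acc=18; fwd→2 fwd↓6
  step 4 · PE1,1: acc=25; fwd→7 fwd↓1

(row, col, cycle) = (1, 1, 4)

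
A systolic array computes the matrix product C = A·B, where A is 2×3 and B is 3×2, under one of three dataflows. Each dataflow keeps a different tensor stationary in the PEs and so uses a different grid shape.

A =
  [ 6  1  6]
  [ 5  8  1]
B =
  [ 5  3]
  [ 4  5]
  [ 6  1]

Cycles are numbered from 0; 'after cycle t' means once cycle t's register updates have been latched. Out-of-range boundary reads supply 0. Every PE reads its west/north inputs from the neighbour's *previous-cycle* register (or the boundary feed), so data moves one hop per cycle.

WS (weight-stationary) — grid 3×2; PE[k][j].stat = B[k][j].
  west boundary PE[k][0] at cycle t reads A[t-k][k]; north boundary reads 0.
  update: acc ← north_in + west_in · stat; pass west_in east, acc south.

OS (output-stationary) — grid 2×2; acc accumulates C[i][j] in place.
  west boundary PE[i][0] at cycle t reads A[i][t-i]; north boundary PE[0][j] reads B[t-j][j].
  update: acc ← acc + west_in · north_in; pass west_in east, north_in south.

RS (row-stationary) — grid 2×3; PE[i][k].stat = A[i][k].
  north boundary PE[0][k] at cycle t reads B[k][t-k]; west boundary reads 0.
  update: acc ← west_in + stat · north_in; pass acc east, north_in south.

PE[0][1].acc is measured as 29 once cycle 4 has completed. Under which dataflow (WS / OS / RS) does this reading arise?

dataflow = OS

— WS: 3×2; PE[0][1] trace:
  t=0 PE[0][1]: acc=0 h=0 v=0
  t=1 PE[0][1]: acc=18 h=6 v=18
  t=2 PE[0][1]: acc=15 h=5 v=15
  t=3 PE[0][1]: acc=0 h=0 v=0
  t=4 PE[0][1]: acc=0 h=0 v=0
— OS: 2×2; PE[0][1] trace:
  t=0 PE[0][1]: acc=0 h=0 v=0
  t=1 PE[0][1]: acc=18 h=6 v=3
  t=2 PE[0][1]: acc=23 h=1 v=5
  t=3 PE[0][1]: acc=29 h=6 v=1
  t=4 PE[0][1]: acc=29 h=0 v=0
— RS: 2×3; PE[0][1] trace:
  t=0 PE[0][1]: acc=0 h=0 v=0
  t=1 PE[0][1]: acc=34 h=34 v=4
  t=2 PE[0][1]: acc=23 h=23 v=5
  t=3 PE[0][1]: acc=0 h=0 v=0
  t=4 PE[0][1]: acc=0 h=0 v=0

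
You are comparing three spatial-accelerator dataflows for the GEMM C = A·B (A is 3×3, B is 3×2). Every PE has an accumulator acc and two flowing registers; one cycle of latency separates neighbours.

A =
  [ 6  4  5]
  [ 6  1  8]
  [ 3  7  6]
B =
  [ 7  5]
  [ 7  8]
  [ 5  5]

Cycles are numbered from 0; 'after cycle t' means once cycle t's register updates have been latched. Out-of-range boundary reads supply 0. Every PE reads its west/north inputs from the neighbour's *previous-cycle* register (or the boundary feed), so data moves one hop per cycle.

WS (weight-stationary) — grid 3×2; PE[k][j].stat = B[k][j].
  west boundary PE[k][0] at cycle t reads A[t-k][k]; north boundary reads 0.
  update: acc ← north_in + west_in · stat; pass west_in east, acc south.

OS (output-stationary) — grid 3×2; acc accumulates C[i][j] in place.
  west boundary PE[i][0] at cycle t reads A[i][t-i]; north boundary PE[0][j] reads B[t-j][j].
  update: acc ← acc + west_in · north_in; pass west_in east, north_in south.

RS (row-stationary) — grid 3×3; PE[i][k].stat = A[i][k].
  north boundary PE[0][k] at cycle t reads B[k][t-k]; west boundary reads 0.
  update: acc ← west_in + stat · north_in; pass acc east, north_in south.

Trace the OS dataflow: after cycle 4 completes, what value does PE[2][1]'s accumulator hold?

PE[2][1].acc = 71

OS (3×2). Following PE[2][1] plus its west/north inputs:
  t=0 PE[1][1]: acc=0 h=0 v=0
  t=0 PE[2][0]: acc=0 h=0 v=0
  t=0 PE[2][1]: acc=0 h=0 v=0
  t=1 PE[1][1]: acc=0 h=0 v=0
  t=1 PE[2][0]: acc=0 h=0 v=0
  t=1 PE[2][1]: acc=0 h=0 v=0
  t=2 PE[1][1]: acc=30 h=6 v=5
  t=2 PE[2][0]: acc=21 h=3 v=7
  t=2 PE[2][1]: acc=0 h=0 v=0
  t=3 PE[1][1]: acc=38 h=1 v=8
  t=3 PE[2][0]: acc=70 h=7 v=7
  t=3 PE[2][1]: acc=15 h=3 v=5
  t=4 PE[1][1]: acc=78 h=8 v=5
  t=4 PE[2][0]: acc=100 h=6 v=5
  t=4 PE[2][1]: acc=71 h=7 v=8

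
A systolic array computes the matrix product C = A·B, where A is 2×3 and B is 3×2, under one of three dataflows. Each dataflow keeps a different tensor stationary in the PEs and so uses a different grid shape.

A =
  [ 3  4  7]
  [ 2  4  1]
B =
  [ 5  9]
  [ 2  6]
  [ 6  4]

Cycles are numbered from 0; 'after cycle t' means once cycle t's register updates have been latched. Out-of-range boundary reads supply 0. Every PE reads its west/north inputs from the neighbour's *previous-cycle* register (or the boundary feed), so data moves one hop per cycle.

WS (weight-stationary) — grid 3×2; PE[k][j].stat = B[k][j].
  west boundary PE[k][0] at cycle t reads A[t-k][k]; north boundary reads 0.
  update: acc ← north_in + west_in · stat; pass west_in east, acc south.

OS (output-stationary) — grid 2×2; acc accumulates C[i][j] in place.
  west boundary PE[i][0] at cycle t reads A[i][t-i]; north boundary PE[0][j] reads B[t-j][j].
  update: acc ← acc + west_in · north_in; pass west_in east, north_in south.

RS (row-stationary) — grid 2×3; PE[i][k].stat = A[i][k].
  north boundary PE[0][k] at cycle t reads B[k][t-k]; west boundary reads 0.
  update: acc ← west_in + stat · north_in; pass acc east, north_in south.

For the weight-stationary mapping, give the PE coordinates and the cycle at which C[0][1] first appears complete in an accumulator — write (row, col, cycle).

(row, col, cycle) = (2, 1, 3)

Under WS, C[0][1] lands at PE[2][1]:
  t=0 PE[2][1]: acc=0 h=0 v=0
  t=1 PE[2][1]: acc=0 h=0 v=0
  t=2 PE[2][1]: acc=0 h=0 v=0
  t=3 PE[2][1]: acc=79 h=7 v=79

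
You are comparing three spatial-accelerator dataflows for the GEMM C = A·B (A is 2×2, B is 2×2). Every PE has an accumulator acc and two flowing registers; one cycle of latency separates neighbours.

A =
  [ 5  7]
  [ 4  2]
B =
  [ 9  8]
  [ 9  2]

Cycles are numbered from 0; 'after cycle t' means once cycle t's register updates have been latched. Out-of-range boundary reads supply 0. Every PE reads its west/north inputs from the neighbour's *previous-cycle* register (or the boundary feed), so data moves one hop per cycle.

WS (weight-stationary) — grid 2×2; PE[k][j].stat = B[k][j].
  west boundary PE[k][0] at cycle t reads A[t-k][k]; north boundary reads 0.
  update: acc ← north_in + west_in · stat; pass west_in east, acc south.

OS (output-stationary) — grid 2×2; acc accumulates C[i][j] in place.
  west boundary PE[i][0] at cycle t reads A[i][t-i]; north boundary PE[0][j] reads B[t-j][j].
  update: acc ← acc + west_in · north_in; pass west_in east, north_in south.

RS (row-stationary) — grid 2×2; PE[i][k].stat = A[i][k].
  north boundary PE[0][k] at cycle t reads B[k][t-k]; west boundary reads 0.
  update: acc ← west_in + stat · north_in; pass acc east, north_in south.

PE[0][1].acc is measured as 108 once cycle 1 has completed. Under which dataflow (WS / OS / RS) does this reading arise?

WS [2×2] PE[0][1] across cycles:
  after 0 — PE[0][1] acc=0, pass-E 0, pass-S 0
  after 1 — PE[0][1] acc=40, pass-E 5, pass-S 40
OS [2×2] PE[0][1] across cycles:
  after 0 — PE[0][1] acc=0, pass-E 0, pass-S 0
  after 1 — PE[0][1] acc=40, pass-E 5, pass-S 8
RS [2×2] PE[0][1] across cycles:
  after 0 — PE[0][1] acc=0, pass-E 0, pass-S 0
  after 1 — PE[0][1] acc=108, pass-E 108, pass-S 9

dataflow = RS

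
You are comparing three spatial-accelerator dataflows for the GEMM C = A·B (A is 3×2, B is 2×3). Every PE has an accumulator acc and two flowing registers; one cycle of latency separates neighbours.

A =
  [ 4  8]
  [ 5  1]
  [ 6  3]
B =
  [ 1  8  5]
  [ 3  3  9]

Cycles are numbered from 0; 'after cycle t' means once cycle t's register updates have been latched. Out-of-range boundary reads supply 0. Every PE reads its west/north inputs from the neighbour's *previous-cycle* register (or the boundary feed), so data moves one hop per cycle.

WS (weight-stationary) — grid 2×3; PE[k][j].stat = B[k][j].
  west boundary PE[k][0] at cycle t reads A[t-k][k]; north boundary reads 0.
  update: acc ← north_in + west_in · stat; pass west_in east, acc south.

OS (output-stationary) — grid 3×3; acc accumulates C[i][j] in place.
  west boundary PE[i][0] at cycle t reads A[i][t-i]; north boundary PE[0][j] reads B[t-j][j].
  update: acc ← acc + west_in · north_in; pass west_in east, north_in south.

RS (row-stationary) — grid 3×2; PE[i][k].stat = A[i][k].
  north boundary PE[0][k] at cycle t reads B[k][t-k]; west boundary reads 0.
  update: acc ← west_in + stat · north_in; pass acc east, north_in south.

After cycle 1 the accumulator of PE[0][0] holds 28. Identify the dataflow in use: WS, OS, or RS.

— WS: 2×3; PE[0][0] trace:
  c0 r0c0: 4 / 4 / 4
  c1 r0c0: 5 / 5 / 5
— OS: 3×3; PE[0][0] trace:
  c0 r0c0: 4 / 4 / 1
  c1 r0c0: 28 / 8 / 3
— RS: 3×2; PE[0][0] trace:
  c0 r0c0: 4 / 4 / 1
  c1 r0c0: 32 / 32 / 8

dataflow = OS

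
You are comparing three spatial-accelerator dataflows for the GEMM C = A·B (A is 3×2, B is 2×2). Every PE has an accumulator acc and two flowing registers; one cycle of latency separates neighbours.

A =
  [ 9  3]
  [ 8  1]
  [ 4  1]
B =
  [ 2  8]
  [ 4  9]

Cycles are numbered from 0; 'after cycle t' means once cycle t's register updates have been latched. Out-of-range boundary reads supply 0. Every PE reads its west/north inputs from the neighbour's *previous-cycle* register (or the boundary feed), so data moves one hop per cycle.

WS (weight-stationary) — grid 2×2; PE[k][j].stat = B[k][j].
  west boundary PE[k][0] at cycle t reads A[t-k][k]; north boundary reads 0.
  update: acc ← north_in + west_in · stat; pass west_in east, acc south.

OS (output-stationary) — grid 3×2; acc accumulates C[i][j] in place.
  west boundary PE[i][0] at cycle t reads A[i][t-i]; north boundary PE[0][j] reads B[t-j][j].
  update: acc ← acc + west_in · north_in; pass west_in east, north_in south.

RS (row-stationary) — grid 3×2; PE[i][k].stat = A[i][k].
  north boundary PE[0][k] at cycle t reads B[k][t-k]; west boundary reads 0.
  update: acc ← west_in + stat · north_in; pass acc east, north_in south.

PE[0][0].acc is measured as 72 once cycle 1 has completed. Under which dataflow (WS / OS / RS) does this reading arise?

dataflow = RS

Under WS (2×2), PE[0][0]:
  0: (0,0).acc=18  regs=<9,18>
  1: (0,0).acc=16  regs=<8,16>
Under OS (3×2), PE[0][0]:
  0: (0,0).acc=18  regs=<9,2>
  1: (0,0).acc=30  regs=<3,4>
Under RS (3×2), PE[0][0]:
  0: (0,0).acc=18  regs=<18,2>
  1: (0,0).acc=72  regs=<72,8>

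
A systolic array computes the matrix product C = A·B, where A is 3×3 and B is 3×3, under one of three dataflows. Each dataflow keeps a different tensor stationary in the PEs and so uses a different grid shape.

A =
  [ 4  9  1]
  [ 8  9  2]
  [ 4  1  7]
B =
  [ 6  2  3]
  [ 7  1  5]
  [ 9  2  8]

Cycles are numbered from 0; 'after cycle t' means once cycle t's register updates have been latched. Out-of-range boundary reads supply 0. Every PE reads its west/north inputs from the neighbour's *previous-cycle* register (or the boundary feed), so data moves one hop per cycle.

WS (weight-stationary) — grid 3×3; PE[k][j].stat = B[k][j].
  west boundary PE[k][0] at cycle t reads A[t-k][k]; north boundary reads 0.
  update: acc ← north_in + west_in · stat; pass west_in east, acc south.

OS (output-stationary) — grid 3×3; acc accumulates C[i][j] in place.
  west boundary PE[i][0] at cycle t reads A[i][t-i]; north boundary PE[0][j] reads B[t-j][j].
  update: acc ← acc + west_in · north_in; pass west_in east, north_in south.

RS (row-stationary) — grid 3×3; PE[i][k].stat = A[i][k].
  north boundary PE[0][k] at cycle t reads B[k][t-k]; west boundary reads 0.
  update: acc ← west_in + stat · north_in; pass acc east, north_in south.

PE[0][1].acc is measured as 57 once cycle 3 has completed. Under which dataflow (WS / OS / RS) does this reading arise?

dataflow = RS

Under WS (3×3), PE[0][1]:
  step 0 · PE0,1: acc=0; fwd→0 fwd↓0
  step 1 · PE0,1: acc=8; fwd→4 fwd↓8
  step 2 · PE0,1: acc=16; fwd→8 fwd↓16
  step 3 · PE0,1: acc=8; fwd→4 fwd↓8
Under OS (3×3), PE[0][1]:
  step 0 · PE0,1: acc=0; fwd→0 fwd↓0
  step 1 · PE0,1: acc=8; fwd→4 fwd↓2
  step 2 · PE0,1: acc=17; fwd→9 fwd↓1
  step 3 · PE0,1: acc=19; fwd→1 fwd↓2
Under RS (3×3), PE[0][1]:
  step 0 · PE0,1: acc=0; fwd→0 fwd↓0
  step 1 · PE0,1: acc=87; fwd→87 fwd↓7
  step 2 · PE0,1: acc=17; fwd→17 fwd↓1
  step 3 · PE0,1: acc=57; fwd→57 fwd↓5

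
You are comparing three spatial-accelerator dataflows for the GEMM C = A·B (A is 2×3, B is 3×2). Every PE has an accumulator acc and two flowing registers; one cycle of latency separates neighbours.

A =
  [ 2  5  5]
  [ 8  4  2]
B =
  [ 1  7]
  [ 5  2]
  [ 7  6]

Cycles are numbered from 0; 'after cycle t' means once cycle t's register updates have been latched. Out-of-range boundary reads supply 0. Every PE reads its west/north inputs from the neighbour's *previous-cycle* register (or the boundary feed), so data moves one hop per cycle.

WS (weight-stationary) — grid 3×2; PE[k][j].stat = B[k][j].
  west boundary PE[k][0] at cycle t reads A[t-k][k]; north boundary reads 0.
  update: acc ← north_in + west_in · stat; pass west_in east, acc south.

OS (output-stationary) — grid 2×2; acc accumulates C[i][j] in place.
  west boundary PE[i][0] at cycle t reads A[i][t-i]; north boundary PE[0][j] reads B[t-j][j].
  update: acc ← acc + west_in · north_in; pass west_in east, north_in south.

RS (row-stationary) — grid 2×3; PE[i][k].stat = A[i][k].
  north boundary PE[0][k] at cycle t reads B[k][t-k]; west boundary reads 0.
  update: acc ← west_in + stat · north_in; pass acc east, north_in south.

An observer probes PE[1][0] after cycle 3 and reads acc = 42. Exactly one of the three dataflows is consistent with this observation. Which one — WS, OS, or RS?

dataflow = OS

WS (3×2 grid), PE[1][0]:
  0: (1,0).acc=0  regs=<0,0>
  1: (1,0).acc=27  regs=<5,27>
  2: (1,0).acc=28  regs=<4,28>
  3: (1,0).acc=0  regs=<0,0>
OS (2×2 grid), PE[1][0]:
  0: (1,0).acc=0  regs=<0,0>
  1: (1,0).acc=8  regs=<8,1>
  2: (1,0).acc=28  regs=<4,5>
  3: (1,0).acc=42  regs=<2,7>
RS (2×3 grid), PE[1][0]:
  0: (1,0).acc=0  regs=<0,0>
  1: (1,0).acc=8  regs=<8,1>
  2: (1,0).acc=56  regs=<56,7>
  3: (1,0).acc=0  regs=<0,0>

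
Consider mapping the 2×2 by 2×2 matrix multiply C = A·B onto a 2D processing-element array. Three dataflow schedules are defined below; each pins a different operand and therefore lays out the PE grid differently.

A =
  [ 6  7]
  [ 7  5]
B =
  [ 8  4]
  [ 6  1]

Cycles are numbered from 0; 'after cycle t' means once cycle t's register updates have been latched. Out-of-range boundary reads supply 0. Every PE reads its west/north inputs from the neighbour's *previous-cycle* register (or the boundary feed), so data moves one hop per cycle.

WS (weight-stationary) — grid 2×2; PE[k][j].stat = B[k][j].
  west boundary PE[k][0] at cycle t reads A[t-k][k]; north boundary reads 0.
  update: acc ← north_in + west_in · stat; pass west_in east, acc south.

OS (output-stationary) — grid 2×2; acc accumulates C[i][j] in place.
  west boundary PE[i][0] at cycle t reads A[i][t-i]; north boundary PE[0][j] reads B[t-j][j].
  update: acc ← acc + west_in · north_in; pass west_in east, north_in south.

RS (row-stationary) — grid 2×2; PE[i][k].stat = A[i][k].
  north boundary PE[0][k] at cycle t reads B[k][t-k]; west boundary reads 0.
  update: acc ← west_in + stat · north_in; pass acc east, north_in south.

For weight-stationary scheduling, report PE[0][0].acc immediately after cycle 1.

PE[0][0].acc = 56

WS (2×2). Following PE[0][0] plus its west/north inputs:
  cycle 0: PE[0][0] → acc 48, east 6, south 48
  cycle 1: PE[0][0] → acc 56, east 7, south 56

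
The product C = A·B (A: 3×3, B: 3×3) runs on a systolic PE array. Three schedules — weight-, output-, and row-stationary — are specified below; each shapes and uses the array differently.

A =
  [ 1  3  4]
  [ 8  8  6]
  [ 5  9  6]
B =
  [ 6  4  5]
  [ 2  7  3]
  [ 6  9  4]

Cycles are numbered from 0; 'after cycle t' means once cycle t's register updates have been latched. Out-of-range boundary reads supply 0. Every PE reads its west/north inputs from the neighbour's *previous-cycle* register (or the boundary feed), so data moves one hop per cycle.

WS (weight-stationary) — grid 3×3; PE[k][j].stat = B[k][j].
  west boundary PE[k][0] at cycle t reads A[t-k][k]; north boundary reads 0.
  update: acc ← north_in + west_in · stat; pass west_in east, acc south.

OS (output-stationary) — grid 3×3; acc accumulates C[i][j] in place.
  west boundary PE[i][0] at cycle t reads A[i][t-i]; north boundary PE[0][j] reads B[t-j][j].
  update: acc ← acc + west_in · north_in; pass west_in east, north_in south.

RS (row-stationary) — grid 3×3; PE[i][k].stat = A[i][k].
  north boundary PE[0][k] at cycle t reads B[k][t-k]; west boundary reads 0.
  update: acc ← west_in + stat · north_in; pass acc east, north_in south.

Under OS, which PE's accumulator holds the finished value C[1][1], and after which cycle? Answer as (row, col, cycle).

Under OS, C[1][1] lands at PE[1][1]:
  [0] (1,1) acc=0 (h:0 v:0)
  [1] (1,1) acc=0 (h:0 v:0)
  [2] (1,1) acc=32 (h:8 v:4)
  [3] (1,1) acc=88 (h:8 v:7)
  [4] (1,1) acc=142 (h:6 v:9)

(row, col, cycle) = (1, 1, 4)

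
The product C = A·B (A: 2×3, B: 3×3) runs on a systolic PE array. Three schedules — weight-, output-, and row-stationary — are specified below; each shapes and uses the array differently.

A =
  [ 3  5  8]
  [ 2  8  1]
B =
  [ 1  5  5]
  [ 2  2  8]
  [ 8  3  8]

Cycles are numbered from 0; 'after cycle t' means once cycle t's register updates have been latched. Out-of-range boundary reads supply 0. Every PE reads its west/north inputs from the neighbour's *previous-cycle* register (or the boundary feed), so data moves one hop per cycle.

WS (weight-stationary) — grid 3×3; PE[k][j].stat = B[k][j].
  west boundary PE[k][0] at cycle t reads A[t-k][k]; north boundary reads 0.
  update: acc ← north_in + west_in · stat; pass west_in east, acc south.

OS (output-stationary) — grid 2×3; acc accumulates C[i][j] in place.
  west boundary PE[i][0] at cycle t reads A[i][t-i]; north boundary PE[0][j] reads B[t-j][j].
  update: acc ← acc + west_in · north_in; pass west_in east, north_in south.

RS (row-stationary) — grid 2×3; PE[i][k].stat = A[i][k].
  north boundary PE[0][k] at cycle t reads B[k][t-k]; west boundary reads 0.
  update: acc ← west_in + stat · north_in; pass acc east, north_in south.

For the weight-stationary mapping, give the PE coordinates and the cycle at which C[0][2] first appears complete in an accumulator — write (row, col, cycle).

(row, col, cycle) = (2, 2, 4)

WS: C[0][2] accumulates in PE[2][2]:
  step 0 · PE2,2: acc=0; fwd→0 fwd↓0
  step 1 · PE2,2: acc=0; fwd→0 fwd↓0
  step 2 · PE2,2: acc=0; fwd→0 fwd↓0
  step 3 · PE2,2: acc=0; fwd→0 fwd↓0
  step 4 · PE2,2: acc=119; fwd→8 fwd↓119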